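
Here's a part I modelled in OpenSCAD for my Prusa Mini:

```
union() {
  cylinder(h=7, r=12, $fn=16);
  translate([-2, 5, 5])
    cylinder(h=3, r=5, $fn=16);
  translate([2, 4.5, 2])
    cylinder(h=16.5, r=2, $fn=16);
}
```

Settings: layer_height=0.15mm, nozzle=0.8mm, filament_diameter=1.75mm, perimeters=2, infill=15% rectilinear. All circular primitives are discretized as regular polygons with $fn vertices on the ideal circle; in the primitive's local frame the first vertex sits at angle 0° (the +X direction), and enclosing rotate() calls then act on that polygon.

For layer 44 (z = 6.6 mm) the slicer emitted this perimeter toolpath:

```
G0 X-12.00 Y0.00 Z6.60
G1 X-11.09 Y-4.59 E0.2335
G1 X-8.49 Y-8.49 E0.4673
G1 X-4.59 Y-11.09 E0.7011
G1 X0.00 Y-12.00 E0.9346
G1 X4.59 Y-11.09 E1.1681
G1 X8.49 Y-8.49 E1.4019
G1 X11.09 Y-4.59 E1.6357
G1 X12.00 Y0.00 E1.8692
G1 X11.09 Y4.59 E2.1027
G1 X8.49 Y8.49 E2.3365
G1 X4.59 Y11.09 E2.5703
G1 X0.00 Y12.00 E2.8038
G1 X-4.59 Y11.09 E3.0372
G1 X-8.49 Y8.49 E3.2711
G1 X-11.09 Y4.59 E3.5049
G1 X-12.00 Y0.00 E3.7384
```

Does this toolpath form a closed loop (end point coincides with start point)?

Start point (G0): (-12.00, 0.00). End point (last G1): the path returns to the start — closed.

yes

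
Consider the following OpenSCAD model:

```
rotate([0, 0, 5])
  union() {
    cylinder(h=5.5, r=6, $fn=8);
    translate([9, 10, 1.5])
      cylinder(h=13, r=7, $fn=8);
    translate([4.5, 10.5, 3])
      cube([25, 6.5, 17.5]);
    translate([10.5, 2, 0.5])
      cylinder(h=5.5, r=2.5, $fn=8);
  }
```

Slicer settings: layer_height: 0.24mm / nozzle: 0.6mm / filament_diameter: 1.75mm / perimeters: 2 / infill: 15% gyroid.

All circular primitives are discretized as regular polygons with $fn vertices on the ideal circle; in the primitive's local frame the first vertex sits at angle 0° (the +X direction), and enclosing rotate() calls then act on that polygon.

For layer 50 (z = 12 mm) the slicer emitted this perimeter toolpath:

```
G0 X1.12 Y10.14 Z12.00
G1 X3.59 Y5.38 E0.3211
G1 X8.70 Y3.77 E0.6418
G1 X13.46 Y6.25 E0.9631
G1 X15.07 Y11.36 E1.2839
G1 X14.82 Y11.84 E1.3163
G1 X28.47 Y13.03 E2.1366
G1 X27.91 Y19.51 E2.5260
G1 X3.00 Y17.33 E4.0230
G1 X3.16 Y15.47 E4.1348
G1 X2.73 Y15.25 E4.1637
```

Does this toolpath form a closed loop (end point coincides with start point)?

no

Start point (G0): (1.12, 10.14). End point (last G1): the path does not return to the start — open.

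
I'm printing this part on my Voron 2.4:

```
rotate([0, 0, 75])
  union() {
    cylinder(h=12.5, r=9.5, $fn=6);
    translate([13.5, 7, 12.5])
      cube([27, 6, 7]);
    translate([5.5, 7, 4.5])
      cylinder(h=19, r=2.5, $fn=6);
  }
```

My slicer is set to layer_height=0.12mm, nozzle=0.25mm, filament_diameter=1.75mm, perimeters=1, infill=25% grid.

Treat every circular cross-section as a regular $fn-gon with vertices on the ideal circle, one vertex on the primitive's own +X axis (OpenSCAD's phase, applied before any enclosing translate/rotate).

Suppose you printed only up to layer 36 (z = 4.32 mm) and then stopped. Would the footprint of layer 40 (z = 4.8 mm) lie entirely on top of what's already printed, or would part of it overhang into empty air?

Compare the two slices. At z = 4.32: the r=9.5 cylinder contributes a regular 6-gon of circumradius 9.5 (area = (6/2)·9.500²·sin(360°/6) = 234.48 mm²); the cube at (13.5, 7) is absent (z outside [12.5, 19.5]); the cylinder at (5.5, 7) is not intersected at this z (z outside [4.5, 23.5]); Taking the union: only the r=9.5 cylinder is present, so the union is just that shape — area = 234.48 mm²; (rotated 75° about Z; rotation is an isometry so areas/perimeters/island counts are preserved). At z = 4.8: the r=9.5 cylinder contributes a regular 6-gon of circumradius 9.5 (area = (6/2)·9.500²·sin(360°/6) = 234.48 mm²); the cube at (13.5, 7) does not reach this height (z outside [12.5, 19.5]); the r=2.5 cylinder at (5.5, 7) gives a regular 6-gon of circumradius 2.5 (constant along its height) (area = (6/2)·2.500²·sin(360°/6) = 16.24 mm²); Combining (union): the regions partially overlap — summed areas 250.71 mm² minus the doubly-counted overlap 7.47 mm² gives 243.24 mm² — area = 243.24 mm²; (rotated 75° about Z; rotation is an isometry so areas/perimeters/island counts are preserved). Checking containment: at z = 4.8 the cross-section extends beyond the z = 4.32 cross-section by about 8.77 mm².

part overhangs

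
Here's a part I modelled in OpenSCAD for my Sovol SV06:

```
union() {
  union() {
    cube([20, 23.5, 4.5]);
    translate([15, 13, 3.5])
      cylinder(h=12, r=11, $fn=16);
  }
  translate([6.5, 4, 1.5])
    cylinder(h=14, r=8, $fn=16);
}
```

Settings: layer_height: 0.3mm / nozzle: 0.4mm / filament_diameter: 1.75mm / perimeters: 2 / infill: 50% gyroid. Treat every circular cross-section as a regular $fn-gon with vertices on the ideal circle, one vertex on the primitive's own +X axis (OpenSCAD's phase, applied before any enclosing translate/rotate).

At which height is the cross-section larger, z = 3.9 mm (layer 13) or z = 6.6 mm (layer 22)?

layer 13 (z = 3.9 mm)

Layer 13 (z = 3.9): the 20×23.5 cube contributes its full rectangle (area 470.00 mm²); the cylinder at (15, 13): section is a regular 16-gon, circumradius r=11 (area = (16/2)·11.000²·sin(360°/16) = 370.44 mm²); Combining (union): the regions partially overlap — summed areas 840.44 mm² minus the doubly-counted overlap 288.70 mm² gives 551.74 mm² — area = 551.74 mm²; the r=8 cylinder at (6.5, 4) contributes a regular 16-gon of circumradius 8 (area = (16/2)·8.000²·sin(360°/16) = 195.93 mm²); Taking the union: the regions partially overlap — summed areas 747.68 mm² minus the doubly-counted overlap 149.91 mm² gives 597.76 mm² — area = 597.76 mm². So its area = 597.76 mm². Layer 22 (z = 6.6): the cube is absent (z outside [0, 4.5]); the r=11 cylinder at (15, 13) contributes a regular 16-gon of circumradius 11 (area = (16/2)·11.000²·sin(360°/16) = 370.44 mm²); Taking the union: only the r=11 cylinder at (15, 13) is present, so the union is just that shape — area = 370.44 mm²; the r=8 cylinder at (6.5, 4) gives a regular 16-gon of circumradius 8 (constant along its height) (area = (16/2)·8.000²·sin(360°/16) = 195.93 mm²); Taking the union: the regions partially overlap — summed areas 566.37 mm² minus the doubly-counted overlap 60.87 mm² gives 505.51 mm² — area = 505.51 mm². So its area = 505.51 mm². Layer 13 is larger (597.76 vs 505.51 mm²).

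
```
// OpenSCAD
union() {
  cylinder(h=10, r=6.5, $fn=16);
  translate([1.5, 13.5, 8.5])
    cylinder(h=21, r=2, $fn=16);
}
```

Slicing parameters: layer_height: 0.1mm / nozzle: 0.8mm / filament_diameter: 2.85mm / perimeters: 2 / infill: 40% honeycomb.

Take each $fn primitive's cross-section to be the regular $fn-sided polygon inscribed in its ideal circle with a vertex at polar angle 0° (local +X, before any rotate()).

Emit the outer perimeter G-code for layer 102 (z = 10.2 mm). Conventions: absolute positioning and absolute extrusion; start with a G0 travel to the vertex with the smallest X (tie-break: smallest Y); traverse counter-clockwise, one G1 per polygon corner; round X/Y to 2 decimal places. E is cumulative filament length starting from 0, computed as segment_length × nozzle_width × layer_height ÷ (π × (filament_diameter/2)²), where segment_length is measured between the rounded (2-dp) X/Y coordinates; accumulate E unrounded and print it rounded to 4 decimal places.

G0 X-0.50 Y13.50 Z10.20
G1 X-0.35 Y12.73 E0.0098
G1 X0.09 Y12.09 E0.0196
G1 X0.73 Y11.65 E0.0293
G1 X1.50 Y11.50 E0.0392
G1 X2.27 Y11.65 E0.0490
G1 X2.91 Y12.09 E0.0587
G1 X3.35 Y12.73 E0.0685
G1 X3.50 Y13.50 E0.0783
G1 X3.35 Y14.27 E0.0881
G1 X2.91 Y14.91 E0.0979
G1 X2.27 Y15.35 E0.1076
G1 X1.50 Y15.50 E0.1175
G1 X0.73 Y15.35 E0.1273
G1 X0.09 Y14.91 E0.1370
G1 X-0.35 Y14.27 E0.1468
G1 X-0.50 Y13.50 E0.1566

At z = 10.2 mm: the cylinder is not intersected at this z (z outside [0, 10]); the r=2 cylinder at (1.5, 13.5) contributes a regular 16-gon of circumradius 2; Taking the union: only the r=2 cylinder at (1.5, 13.5) is present, so the union is just that shape — 1 connected region. The outline is a single polygon with 16 vertices. Extrusion per mm of travel: 0.8 × 0.1 / (π × 1.425²) = 0.012540. Accumulating E over each segment gives final E = 0.1566.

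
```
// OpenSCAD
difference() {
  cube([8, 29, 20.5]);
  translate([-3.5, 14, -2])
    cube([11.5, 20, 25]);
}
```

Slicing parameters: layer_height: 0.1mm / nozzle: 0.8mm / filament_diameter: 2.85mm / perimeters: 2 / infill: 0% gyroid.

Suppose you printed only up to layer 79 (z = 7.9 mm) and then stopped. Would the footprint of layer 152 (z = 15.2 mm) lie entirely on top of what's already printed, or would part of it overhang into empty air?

entirely on top

Compare the two slices. At z = 7.9: the 8×29 cube contributes its full rectangle (area 232.00 mm²); the cube at (-3.5, 14) (footprint 11.5×20) is included at this height (area 230.00 mm²); Subtracting the remaining from the first: starting from the 8×29 cube (232.00 mm²), the 11.5×20 cube at (-3.5, 14) partially overlaps it — only the 120.00 mm² overlap (of its 230.00 mm²) is removed, clipping the outline — area = 112.00 mm². At z = 15.2: the cube is present — its section is the full 8×29 rectangle (area 232.00 mm²); the cube at (-3.5, 14) (footprint 11.5×20) is included at this height (area 230.00 mm²); Taking the first minus the rest: starting from the 8×29 cube (232.00 mm²), the 11.5×20 cube at (-3.5, 14) partially overlaps it — only the 120.00 mm² overlap (of its 230.00 mm²) is removed, clipping the outline — area = 112.00 mm². Checking containment: the cross-section at z = 15.2 is a subset of the cross-section at z = 7.9.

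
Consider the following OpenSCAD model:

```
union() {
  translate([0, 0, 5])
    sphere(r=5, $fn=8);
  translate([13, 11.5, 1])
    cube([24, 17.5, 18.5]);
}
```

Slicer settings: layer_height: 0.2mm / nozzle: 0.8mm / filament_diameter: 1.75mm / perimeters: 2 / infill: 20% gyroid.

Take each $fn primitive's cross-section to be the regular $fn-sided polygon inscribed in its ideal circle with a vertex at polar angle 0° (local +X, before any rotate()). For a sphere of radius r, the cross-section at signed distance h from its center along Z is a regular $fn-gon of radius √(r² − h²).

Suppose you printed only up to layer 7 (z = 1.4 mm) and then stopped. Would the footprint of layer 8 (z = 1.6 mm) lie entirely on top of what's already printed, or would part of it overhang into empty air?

Compare the two slices. At z = 1.4: the r=5 sphere slices to a regular 8-gon of circumradius 3.470 (√(r²−h²) with h=3.6 from center) (area = (8/2)·3.470²·sin(360°/8) = 34.05 mm²); the cube at (13, 11.5) is present — its section is the full 24×17.5 rectangle (area 420.00 mm²); Combining (union): the 2 present regions are separate (no shared area or edge), so areas and boundary lengths simply add and each stays a separate island — area = 454.05 mm². At z = 1.6: the r=5 sphere contributes a regular 8-gon of circumradius √(5²−3.4²) = 3.666 (area = (8/2)·3.666²·sin(360°/8) = 38.01 mm²); the cube at (13, 11.5) (footprint 24×17.5) is included at this height (area 420.00 mm²); Merging all regions: the 2 present regions are separate (no shared area or edge), so areas and boundary lengths simply add and each stays a separate island — area = 458.01 mm². Checking containment: at z = 1.6 the cross-section extends beyond the z = 1.4 cross-section by about 3.96 mm².

part overhangs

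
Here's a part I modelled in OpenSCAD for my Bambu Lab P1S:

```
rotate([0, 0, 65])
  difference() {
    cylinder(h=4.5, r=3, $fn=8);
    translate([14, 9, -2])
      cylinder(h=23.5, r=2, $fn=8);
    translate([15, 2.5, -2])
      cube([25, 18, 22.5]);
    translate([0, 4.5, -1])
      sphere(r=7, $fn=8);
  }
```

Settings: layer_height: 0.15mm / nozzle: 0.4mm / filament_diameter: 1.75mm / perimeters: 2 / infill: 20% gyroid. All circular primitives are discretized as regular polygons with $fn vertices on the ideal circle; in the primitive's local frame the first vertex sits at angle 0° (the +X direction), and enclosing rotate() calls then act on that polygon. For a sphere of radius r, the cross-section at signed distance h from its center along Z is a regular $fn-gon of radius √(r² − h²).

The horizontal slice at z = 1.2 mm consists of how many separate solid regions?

At z = 1.2 mm: the r=3 cylinder contributes a regular 8-gon of circumradius 3; the r=2 cylinder at (14, 9) gives a regular 8-gon of circumradius 2 (constant along its height); the cube at (15, 2.5) (footprint 25×18) is included at this height; the sphere at (0, 4.5): section is a regular 8-gon, circumradius = √(r²−h²) = √(7²−2.2²) = 6.645; Taking the first minus the rest: starting from the r=3 cylinder, the r=2 cylinder at (14, 9) misses the remaining region (no effect); the 25×18 cube at (15, 2.5) misses the remaining region (no effect); the r=7 sphere at (0, 4.5) partially overlaps it — only the 21.46 mm² overlap (of its 124.90 mm²) is removed, clipping the outline — 1 connected region; (whole slice rotated 65° about Z — lengths, areas and connectivity unchanged). The result has 1 disconnected region.

1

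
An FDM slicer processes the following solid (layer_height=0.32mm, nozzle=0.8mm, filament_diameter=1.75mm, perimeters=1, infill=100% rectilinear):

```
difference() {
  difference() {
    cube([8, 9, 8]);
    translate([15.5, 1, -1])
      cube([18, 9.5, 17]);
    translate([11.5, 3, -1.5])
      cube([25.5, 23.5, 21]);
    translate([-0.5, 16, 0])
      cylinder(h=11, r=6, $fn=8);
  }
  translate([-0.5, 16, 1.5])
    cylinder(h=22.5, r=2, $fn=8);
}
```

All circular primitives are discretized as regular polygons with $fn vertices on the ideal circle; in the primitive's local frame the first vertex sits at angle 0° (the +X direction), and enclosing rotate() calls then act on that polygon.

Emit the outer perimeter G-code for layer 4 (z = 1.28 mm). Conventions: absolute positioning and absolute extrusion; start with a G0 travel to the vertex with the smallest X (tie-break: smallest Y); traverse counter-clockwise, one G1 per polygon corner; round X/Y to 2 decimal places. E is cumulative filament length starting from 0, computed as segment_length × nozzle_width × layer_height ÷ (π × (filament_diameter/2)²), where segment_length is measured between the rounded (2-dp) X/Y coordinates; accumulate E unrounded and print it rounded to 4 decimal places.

G0 X0.00 Y0.00 Z1.28
G1 X8.00 Y0.00 E0.8515
G1 X8.00 Y9.00 E1.8094
G1 X0.00 Y9.00 E2.6608
G1 X0.00 Y0.00 E3.6187

At z = 1.28 mm: the cube is present — its section is the full 8×9 rectangle; the cube at (15.5, 1) (footprint 18×9.5) is included at this height; the 25.5×23.5 cube at (11.5, 3) contributes its full rectangle; the r=6 cylinder at (-0.5, 16) contributes a regular 8-gon of circumradius 6; Taking the first minus the rest: starting from the 8×9 cube, the 18×9.5 cube at (15.5, 1) misses the remaining region (no effect); the 25.5×23.5 cube at (11.5, 3) misses the remaining region (no effect); the r=6 cylinder at (-0.5, 16) misses the remaining region (no effect) — 1 connected region; the cylinder at (-0.5, 16) is not intersected at this z (z outside [1.5, 24]); Subtracting the remaining from the first: none of the subtracted shapes is present at this height, so the result so far is unchanged — 1 connected region. The outline is a single polygon with 4 vertices. Extrusion per mm of travel: 0.8 × 0.32 / (π × 0.875²) = 0.106432. Accumulating E over each segment gives final E = 3.6187.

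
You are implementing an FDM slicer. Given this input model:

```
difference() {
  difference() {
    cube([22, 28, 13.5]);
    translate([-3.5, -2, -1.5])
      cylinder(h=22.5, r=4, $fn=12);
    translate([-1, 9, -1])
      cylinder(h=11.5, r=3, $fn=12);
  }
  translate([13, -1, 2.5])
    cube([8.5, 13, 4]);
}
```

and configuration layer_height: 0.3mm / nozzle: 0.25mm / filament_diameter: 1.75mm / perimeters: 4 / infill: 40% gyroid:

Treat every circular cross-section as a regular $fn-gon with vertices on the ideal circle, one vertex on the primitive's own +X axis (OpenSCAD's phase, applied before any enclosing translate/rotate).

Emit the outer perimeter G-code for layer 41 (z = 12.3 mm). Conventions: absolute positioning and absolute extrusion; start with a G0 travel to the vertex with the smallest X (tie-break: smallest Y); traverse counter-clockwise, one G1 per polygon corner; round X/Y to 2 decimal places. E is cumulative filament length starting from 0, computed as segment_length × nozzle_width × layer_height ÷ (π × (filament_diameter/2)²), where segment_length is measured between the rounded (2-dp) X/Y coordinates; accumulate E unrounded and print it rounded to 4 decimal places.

G0 X0.00 Y0.00 Z12.30
G1 X22.00 Y0.00 E0.6860
G1 X22.00 Y28.00 E1.5591
G1 X0.00 Y28.00 E2.2451
G1 X0.00 Y0.00 E3.1181

At z = 12.3 mm: the 22×28 cube contributes its full rectangle; the r=4 cylinder at (-3.5, -2) contributes a regular 12-gon of circumradius 4; the cylinder at (-1, 9) is not intersected at this z (z outside [-1, 10.5]); Taking the first minus the rest: starting from the 22×28 cube, the r=4 cylinder at (-3.5, -2) misses the remaining region (no effect) — 1 connected region; the cube at (13, -1) is absent (z outside [2.5, 6.5]); Subtracting the remaining from the first: none of the subtracted shapes is present at this height, so the result so far is unchanged — 1 connected region. The outline is a single polygon with 4 vertices. Extrusion per mm of travel: 0.25 × 0.3 / (π × 0.875²) = 0.031181. Accumulating E over each segment gives final E = 3.1181.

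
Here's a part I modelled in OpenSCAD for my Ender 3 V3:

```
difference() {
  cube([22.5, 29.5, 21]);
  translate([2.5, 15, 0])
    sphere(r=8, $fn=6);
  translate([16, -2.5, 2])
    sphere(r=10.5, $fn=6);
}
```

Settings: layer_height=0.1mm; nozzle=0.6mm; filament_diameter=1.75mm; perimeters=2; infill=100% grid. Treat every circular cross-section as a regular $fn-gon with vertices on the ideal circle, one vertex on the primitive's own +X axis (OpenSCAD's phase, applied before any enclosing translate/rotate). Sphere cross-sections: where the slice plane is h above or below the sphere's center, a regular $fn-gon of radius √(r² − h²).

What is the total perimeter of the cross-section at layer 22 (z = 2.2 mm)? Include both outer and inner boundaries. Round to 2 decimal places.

At z = 2.2 mm: the 22.5×29.5 cube contributes its full rectangle (perimeter 104.00 mm); the r=8 sphere at (2.5, 15) slices to a regular 6-gon of circumradius 7.692 (√(r²−h²) with h=2.2 from center) (perimeter = 2·6·7.692·sin(180°/6) = 46.15 mm); the sphere at (16, -2.5): section is a regular 6-gon, circumradius = √(r²−h²) = √(10.5²−0.2²) = 10.498 (perimeter = 2·6·10.498·sin(180°/6) = 62.99 mm); Subtracting the remaining from the first: starting from the 22.5×29.5 cube, the r=8 sphere at (2.5, 15) partially overlaps it — only the 110.16 mm² overlap (of its 153.70 mm²) is removed, clipping the outline; the r=10.5 sphere at (16, -2.5) partially overlaps it — only the 88.63 mm² overlap (of its 286.33 mm²) is removed, clipping the outline — boundary = 119.38 mm. Overall, the cross-section is a single solid region. Total boundary length (outer) = 119.38 mm.

119.38 mm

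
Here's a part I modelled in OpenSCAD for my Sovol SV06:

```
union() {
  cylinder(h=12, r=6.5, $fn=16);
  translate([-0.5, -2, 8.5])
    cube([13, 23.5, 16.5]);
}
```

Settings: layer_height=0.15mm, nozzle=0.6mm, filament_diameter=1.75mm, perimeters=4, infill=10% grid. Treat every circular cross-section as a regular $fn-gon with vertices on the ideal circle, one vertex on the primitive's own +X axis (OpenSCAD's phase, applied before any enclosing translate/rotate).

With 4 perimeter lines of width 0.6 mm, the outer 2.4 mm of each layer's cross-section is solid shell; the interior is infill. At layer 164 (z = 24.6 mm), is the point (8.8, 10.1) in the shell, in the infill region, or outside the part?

At z = 24.6 mm: the cylinder does not reach this height (z outside [0, 12]); the cube at (-0.5, -2) is present — its section is the full 13×23.5 rectangle; Combining (union): only the 13×23.5 cube at (-0.5, -2) is present, so the union is just that shape — 1 connected region. Overall, the cross-section is a single solid region. The nearest boundary edge runs (12.50, -2.00)→(12.50, 21.50); distance from the point to it = 3.70 mm. The point is inside the cross-section and 3.70 mm from the nearest boundary — more than the 2.4 mm shell width (4 × 0.6), so it's in the infill interior.

infill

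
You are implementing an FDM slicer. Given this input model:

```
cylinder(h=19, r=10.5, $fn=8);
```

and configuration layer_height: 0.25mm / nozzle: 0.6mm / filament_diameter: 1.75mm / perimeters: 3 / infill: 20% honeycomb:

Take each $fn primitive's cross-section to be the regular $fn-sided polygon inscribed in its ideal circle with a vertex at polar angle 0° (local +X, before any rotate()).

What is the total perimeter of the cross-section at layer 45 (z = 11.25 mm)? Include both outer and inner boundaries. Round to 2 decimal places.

At z = 11.25 mm: the r=10.5 cylinder gives a regular 8-gon of circumradius 10.5 (constant along its height) (perimeter = 2·8·10.500·sin(180°/8) = 64.29 mm). Overall, the cross-section is a single solid region. Total boundary length (outer) = 64.29 mm.

64.29 mm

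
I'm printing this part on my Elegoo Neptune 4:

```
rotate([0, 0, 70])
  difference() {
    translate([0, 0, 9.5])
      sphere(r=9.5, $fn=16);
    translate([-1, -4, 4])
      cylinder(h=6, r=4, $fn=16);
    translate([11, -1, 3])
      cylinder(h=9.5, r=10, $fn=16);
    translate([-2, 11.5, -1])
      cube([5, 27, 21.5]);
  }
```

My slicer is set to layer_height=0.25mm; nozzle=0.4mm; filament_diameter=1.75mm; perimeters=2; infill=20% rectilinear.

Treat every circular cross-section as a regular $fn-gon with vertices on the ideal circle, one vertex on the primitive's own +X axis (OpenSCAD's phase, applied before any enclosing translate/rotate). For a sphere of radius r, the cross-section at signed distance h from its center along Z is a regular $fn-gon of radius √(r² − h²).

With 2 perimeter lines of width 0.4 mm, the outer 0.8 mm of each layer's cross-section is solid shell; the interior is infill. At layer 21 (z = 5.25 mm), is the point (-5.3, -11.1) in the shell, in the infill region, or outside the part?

At z = 5.25 mm: the sphere: section is a regular 16-gon, circumradius = √(r²−h²) = √(9.5²−4.25²) = 8.496; the r=4 cylinder at (-1, -4) contributes a regular 16-gon of circumradius 4; the cylinder at (11, -1): section is a regular 16-gon, circumradius r=10; the 5×27 cube at (-2, 11.5) contributes its full rectangle; Subtracting the remaining from the first: starting from the r=9.5 sphere, the r=4 cylinder at (-1, -4) lies wholly inside it (removes its full 48.98 mm² and its 24.97 mm outline becomes a hole wall); the r=10 cylinder at (11, -1) partially overlaps it — only the 67.36 mm² overlap (of its 306.15 mm²) is removed, clipping the outline; the 5×27 cube at (-2, 11.5) misses the remaining region (no effect) — 1 connected region; (whole slice rotated 70° about Z — lengths, areas and connectivity unchanged). Overall, the cross-section is a single solid region. Undo the 70° rotation: the query point maps to (-12.243, 1.184) in the un-rotated model frame. The nearest boundary edge runs (-8.50, 0.00)→(-7.85, 3.25); distance from the point to it = 3.91 mm. The point is not inside any of the regions above, so it lies outside the cross-section (3.91 mm from the nearest boundary).

outside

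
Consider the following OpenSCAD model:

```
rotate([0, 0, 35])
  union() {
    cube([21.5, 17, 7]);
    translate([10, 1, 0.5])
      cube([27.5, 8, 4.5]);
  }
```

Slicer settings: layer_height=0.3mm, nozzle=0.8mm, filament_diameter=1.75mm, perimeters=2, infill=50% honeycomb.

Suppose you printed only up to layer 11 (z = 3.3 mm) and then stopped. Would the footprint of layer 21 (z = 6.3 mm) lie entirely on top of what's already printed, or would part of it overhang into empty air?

Compare the two slices. At z = 3.3: the 21.5×17 cube contributes its full rectangle (area 365.50 mm²); the cube at (10, 1) (footprint 27.5×8) is included at this height (area 220.00 mm²); Merging all regions: the regions partially overlap — summed areas 585.50 mm² minus the doubly-counted overlap 92.00 mm² gives 493.50 mm² — area = 493.50 mm²; (whole slice rotated 35° about Z — lengths, areas and connectivity unchanged). At z = 6.3: the cube (footprint 21.5×17) is included at this height (area 365.50 mm²); the cube at (10, 1) does not reach this height (z outside [0.5, 5]); Merging all regions: only the 21.5×17 cube is present, so the union is just that shape — area = 365.50 mm²; (whole slice rotated 35° about Z — lengths, areas and connectivity unchanged). Checking containment: the cross-section at z = 6.3 is a subset of the cross-section at z = 3.3.

entirely on top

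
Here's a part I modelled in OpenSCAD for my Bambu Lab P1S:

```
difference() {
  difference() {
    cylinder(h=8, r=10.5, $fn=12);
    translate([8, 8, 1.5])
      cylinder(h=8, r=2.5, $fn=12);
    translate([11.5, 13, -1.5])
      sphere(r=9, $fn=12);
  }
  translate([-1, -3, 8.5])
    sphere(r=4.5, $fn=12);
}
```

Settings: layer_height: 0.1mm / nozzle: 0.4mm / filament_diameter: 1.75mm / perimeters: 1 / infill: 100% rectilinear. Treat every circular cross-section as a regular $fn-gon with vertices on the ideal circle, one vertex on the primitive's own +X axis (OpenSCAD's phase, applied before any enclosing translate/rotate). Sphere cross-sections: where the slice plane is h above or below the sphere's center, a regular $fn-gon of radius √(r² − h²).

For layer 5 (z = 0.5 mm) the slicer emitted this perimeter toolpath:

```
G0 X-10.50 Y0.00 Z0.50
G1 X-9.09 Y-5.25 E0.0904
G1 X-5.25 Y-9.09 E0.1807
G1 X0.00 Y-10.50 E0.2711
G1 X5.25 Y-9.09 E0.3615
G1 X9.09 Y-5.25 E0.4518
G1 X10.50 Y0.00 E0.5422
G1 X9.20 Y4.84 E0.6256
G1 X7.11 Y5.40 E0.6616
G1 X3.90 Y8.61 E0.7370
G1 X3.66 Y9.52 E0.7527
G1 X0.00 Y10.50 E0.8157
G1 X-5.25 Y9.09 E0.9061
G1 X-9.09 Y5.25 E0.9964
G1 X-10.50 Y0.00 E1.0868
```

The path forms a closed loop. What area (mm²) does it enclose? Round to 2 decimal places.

Apply the shoelace formula to the sequence of (X, Y) vertices; enclosed area = 323.12 mm².

323.12 mm²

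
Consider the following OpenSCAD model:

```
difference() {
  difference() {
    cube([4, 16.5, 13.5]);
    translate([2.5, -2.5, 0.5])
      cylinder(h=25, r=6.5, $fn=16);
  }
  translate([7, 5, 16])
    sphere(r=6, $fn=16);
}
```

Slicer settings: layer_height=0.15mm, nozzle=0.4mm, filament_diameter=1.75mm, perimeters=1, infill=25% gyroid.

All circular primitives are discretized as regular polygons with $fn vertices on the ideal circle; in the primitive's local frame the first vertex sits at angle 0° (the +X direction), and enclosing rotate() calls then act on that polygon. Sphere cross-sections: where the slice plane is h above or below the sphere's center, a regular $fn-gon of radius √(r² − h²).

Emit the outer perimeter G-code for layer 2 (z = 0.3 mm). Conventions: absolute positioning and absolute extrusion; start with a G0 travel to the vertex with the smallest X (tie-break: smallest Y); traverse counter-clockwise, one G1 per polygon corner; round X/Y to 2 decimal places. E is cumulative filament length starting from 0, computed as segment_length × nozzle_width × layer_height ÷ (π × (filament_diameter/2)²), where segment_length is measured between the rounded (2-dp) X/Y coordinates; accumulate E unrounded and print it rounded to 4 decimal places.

At z = 0.3 mm: the cube (footprint 4×16.5) is included at this height; the cylinder at (2.5, -2.5) is not intersected at this z (z outside [0.5, 25.5]); After the difference (first − rest): none of the subtracted shapes is present at this height, so the 4×16.5 cube is unchanged — 1 connected region; the sphere at (7, 5) does not reach this height (|z−center|=15.700 > r=6); After the difference (first − rest): none of the subtracted shapes is present at this height, so the result so far is unchanged — 1 connected region. The outline is a single polygon with 4 vertices. Extrusion per mm of travel: 0.4 × 0.15 / (π × 0.875²) = 0.024945. Accumulating E over each segment gives final E = 1.0227.

G0 X0.00 Y0.00 Z0.30
G1 X4.00 Y0.00 E0.0998
G1 X4.00 Y16.50 E0.5114
G1 X0.00 Y16.50 E0.6112
G1 X0.00 Y0.00 E1.0227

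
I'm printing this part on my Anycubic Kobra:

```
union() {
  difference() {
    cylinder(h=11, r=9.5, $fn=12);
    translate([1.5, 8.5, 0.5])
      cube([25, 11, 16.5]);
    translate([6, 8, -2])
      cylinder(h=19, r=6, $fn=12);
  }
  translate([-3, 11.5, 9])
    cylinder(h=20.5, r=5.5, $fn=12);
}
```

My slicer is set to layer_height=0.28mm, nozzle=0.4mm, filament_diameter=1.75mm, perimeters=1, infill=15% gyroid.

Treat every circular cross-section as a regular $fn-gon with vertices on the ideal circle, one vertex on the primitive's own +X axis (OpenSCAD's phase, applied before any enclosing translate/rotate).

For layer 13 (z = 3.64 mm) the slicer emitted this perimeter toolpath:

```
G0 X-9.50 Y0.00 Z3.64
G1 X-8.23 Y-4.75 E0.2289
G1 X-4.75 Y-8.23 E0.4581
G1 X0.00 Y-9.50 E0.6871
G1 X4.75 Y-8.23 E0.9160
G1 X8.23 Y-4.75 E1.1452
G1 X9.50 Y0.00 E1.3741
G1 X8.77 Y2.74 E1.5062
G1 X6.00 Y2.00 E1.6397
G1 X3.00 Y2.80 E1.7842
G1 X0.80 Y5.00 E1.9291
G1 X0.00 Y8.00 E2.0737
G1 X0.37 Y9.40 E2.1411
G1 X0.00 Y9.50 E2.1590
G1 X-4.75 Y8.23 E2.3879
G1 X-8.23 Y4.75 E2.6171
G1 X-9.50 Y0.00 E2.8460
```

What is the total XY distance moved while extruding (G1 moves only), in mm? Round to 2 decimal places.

61.12 mm

Sum the Euclidean lengths of each G1 segment: total = 61.12 mm.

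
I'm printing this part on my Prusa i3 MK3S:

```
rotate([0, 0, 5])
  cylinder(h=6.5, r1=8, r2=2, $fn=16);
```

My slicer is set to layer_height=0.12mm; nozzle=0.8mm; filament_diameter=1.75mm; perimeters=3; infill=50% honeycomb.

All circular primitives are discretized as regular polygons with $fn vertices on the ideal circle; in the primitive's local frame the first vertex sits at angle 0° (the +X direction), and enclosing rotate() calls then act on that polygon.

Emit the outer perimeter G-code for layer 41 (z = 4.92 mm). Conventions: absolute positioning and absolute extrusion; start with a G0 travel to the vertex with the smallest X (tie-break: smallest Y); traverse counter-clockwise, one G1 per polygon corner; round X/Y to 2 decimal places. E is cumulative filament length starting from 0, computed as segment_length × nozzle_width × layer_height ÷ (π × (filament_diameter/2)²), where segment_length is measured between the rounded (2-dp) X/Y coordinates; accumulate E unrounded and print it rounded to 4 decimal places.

At z = 4.92 mm: the cone: at t=0.757 of its height the radius interpolates to r₁+(r₂−r₁)t = 3.458, giving a regular 16-gon of that circumradius; (rotated 5° about Z; rotation is an isometry so areas/perimeters/island counts are preserved). The outline is a single polygon with 16 vertices. Extrusion per mm of travel: 0.8 × 0.12 / (π × 0.875²) = 0.039912. Accumulating E over each segment gives final E = 0.8622.

G0 X-3.45 Y-0.30 Z4.92
G1 X-3.07 Y-1.60 E0.0541
G1 X-2.22 Y-2.65 E0.1080
G1 X-1.04 Y-3.30 E0.1617
G1 X0.30 Y-3.45 E0.2156
G1 X1.60 Y-3.07 E0.2696
G1 X2.65 Y-2.22 E0.3235
G1 X3.30 Y-1.04 E0.3773
G1 X3.45 Y0.30 E0.4311
G1 X3.07 Y1.60 E0.4852
G1 X2.22 Y2.65 E0.5391
G1 X1.04 Y3.30 E0.5929
G1 X-0.30 Y3.45 E0.6467
G1 X-1.60 Y3.07 E0.7007
G1 X-2.65 Y2.22 E0.7547
G1 X-3.30 Y1.04 E0.8084
G1 X-3.45 Y-0.30 E0.8622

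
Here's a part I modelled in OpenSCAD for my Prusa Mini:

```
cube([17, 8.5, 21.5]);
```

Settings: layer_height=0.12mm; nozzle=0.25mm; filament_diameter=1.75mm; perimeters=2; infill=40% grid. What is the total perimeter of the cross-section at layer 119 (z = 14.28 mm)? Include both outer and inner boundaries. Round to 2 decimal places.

51.00 mm

At z = 14.28 mm: the 17×8.5 cube contributes its full rectangle (perimeter 51.00 mm). Overall, the cross-section is a single solid region. Total boundary length (outer) = 51.00 mm.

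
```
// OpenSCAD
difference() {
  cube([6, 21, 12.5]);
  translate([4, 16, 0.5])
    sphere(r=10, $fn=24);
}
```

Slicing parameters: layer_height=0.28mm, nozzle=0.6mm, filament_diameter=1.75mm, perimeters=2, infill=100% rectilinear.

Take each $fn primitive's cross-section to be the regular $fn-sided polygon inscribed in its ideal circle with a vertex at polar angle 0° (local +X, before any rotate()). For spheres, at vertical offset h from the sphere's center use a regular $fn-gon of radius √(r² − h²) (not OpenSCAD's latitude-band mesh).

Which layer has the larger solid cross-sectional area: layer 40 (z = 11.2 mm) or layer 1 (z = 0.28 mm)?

layer 40 (z = 11.2 mm)

Layer 40 (z = 11.2): the cube is present — its section is the full 6×21 rectangle (area 126.00 mm²); the sphere at (4, 16) is not intersected at this z (|z−center|=10.700 > r=10); After the difference (first − rest): none of the subtracted shapes is present at this height, so the 6×21 cube is unchanged — area = 126.00 mm². So its area = 126.00 mm². Layer 1 (z = 0.28): the cube is present — its section is the full 6×21 rectangle (area 126.00 mm²); the r=10 sphere at (4, 16) contributes a regular 24-gon of circumradius √(10²−0.22²) = 9.998 (area = (24/2)·9.998²·sin(360°/24) = 310.43 mm²); After the difference (first − rest): starting from the 6×21 cube (126.00 mm²), the r=10 sphere at (4, 16) partially overlaps it — only the 88.39 mm² overlap (of its 310.43 mm²) is removed, clipping the outline — area = 37.61 mm². So its area = 37.61 mm². Layer 40 is larger (126.00 vs 37.61 mm²).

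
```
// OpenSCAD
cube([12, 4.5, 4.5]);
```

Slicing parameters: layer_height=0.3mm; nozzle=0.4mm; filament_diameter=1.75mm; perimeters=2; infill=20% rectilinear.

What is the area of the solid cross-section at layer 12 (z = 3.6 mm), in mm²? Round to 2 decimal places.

At z = 3.6 mm: the cube is present — its section is the full 12×4.5 rectangle (area 54.00 mm²). Overall, the cross-section is a single solid region. Net area = 54.00 mm².

54.00 mm²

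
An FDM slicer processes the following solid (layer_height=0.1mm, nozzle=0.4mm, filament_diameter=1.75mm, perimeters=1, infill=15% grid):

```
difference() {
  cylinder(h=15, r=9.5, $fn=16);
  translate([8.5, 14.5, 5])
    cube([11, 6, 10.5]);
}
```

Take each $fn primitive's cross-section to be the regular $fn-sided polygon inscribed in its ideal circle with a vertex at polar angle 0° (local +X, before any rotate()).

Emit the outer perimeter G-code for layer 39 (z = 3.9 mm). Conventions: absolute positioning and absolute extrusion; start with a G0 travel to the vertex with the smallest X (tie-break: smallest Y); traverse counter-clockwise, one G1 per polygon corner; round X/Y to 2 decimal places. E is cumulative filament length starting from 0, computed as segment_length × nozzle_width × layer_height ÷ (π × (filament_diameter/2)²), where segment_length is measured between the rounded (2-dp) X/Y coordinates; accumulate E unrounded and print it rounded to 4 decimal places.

G0 X-9.50 Y0.00 Z3.90
G1 X-8.78 Y-3.64 E0.0617
G1 X-6.72 Y-6.72 E0.1233
G1 X-3.64 Y-8.78 E0.1849
G1 X0.00 Y-9.50 E0.2467
G1 X3.64 Y-8.78 E0.3084
G1 X6.72 Y-6.72 E0.3700
G1 X8.78 Y-3.64 E0.4316
G1 X9.50 Y0.00 E0.4933
G1 X8.78 Y3.64 E0.5550
G1 X6.72 Y6.72 E0.6166
G1 X3.64 Y8.78 E0.6783
G1 X0.00 Y9.50 E0.7400
G1 X-3.64 Y8.78 E0.8017
G1 X-6.72 Y6.72 E0.8633
G1 X-8.78 Y3.64 E0.9249
G1 X-9.50 Y0.00 E0.9866

At z = 3.9 mm: the r=9.5 cylinder contributes a regular 16-gon of circumradius 9.5; the cube at (8.5, 14.5) is not intersected at this z (z outside [5, 15.5]); After the difference (first − rest): none of the subtracted shapes is present at this height, so the r=9.5 cylinder is unchanged — 1 connected region. The outline is a single polygon with 16 vertices. Extrusion per mm of travel: 0.4 × 0.1 / (π × 0.875²) = 0.016630. Accumulating E over each segment gives final E = 0.9866.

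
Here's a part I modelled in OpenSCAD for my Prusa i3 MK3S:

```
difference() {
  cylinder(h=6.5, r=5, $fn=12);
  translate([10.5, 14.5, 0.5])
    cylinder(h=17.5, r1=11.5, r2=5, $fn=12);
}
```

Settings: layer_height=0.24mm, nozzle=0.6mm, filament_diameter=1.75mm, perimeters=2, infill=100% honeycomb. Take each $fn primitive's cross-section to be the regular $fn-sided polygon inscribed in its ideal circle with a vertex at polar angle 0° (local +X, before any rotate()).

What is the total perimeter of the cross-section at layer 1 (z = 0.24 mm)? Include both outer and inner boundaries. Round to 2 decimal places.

At z = 0.24 mm: the r=5 cylinder gives a regular 12-gon of circumradius 5 (constant along its height) (perimeter = 2·12·5.000·sin(180°/12) = 31.06 mm); the cone at (10.5, 14.5) does not reach this height (z outside [0.5, 18]); Subtracting the remaining from the first: none of the subtracted shapes is present at this height, so the r=5 cylinder is unchanged — boundary = 31.06 mm. Overall, the cross-section is a single solid region. Total boundary length (outer) = 31.06 mm.

31.06 mm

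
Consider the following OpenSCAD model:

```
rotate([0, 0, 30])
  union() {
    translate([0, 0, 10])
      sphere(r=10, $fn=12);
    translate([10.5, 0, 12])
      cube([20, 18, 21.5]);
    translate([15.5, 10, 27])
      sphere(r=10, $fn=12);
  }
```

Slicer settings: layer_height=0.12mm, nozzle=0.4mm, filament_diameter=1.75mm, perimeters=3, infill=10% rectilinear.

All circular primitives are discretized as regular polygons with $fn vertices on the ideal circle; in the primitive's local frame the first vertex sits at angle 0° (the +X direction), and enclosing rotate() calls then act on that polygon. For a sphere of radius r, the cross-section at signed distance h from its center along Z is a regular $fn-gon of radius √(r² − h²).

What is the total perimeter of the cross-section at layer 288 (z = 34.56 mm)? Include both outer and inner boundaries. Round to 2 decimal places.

At z = 34.56 mm: the sphere is absent (|z−center|=24.560 > r=10); the cube at (10.5, 0) does not reach this height (z outside [12, 33.5]); the sphere at (15.5, 10): section is a regular 12-gon, circumradius = √(r²−h²) = √(10²−7.56²) = 6.546 (perimeter = 2·12·6.546·sin(180°/12) = 40.66 mm); Taking the union: only the r=10 sphere at (15.5, 10) is present, so the union is just that shape — boundary = 40.66 mm; (whole slice rotated 30° about Z — lengths, areas and connectivity unchanged). Overall, the cross-section is a single solid region. Total boundary length (outer) = 40.66 mm.

40.66 mm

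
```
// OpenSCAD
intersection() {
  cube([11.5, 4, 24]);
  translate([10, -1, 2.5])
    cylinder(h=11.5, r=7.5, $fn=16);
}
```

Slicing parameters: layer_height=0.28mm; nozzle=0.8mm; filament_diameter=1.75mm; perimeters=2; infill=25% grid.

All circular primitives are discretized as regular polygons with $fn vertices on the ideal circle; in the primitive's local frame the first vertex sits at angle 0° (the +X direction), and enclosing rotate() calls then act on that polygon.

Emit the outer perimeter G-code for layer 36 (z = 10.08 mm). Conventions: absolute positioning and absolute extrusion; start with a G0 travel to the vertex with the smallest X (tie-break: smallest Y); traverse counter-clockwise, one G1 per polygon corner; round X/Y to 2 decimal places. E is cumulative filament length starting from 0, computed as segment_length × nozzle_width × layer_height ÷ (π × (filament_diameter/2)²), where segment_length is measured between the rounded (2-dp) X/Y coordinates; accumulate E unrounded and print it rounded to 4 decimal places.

G0 X2.70 Y0.00 Z10.08
G1 X11.50 Y0.00 E0.8195
G1 X11.50 Y4.00 E1.1920
G1 X4.49 Y4.00 E1.8449
G1 X3.07 Y1.87 E2.0833
G1 X2.70 Y0.00 E2.2608

At z = 10.08 mm: the 11.5×4 cube contributes its full rectangle; the cylinder at (10, -1): section is a regular 16-gon, circumradius r=7.5; After intersecting: the r=7.5 cylinder at (10, -1) partially overlaps the 11.5×4 cube; clipping to the common part keeps 32.55 mm² — 1 connected region. The outline is a single polygon with 5 vertices. Extrusion per mm of travel: 0.8 × 0.28 / (π × 0.875²) = 0.093128. Accumulating E over each segment gives final E = 2.2608.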